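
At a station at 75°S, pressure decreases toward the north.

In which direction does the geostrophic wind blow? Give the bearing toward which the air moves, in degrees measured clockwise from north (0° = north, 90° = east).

270°

The pressure-gradient force points toward the north (bearing 000°).
Geostrophic balance: in the Southern Hemisphere the Coriolis force deflects motion to the left, so the geostrophic wind blows 90° to the left of the pressure-gradient force (low pressure on the right).
Rotating 000° by 90° counterclockwise gives 270° — the wind blows toward the west.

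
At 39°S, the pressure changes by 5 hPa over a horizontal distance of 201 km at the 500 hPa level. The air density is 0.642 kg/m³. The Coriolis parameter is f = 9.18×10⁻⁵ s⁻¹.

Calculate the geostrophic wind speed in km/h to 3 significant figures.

152 km/h

Pressure gradient: |∂P/∂n| = 500 Pa / 201000 m = 2.49×10⁻³ Pa/m
Geostrophic balance (pressure-gradient force = Coriolis force):
V_g = (1/(fρ)) |∂P/∂n| = 2.49×10⁻³ / (9.18×10⁻⁵ × 0.642) = 42.2 m/s
Converting: 42.2 m/s × 3.6 = 152 km/h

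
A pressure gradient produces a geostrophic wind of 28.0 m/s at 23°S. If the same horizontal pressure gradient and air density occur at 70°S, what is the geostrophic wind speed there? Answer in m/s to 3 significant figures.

With the same pressure gradient and density, V_g ∝ 1/f ∝ 1/sin φ.
V₂ = V₁ · sin φ₁ / sin φ₂ = 28.0 × sin 23° / sin 70°
V₂ = 28.0 × 0.3907/0.9397 = 11.6 m/s

11.6 m/s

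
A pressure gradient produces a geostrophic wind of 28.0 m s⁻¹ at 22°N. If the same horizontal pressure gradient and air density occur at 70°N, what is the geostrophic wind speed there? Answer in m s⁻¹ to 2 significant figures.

With the same pressure gradient and density, V_g ∝ 1/f ∝ 1/sin φ.
V₂ = V₁ · sin φ₁ / sin φ₂ = 28.0 × sin 22° / sin 70°
V₂ = 28.0 × 0.3746/0.9397 = 11 m s⁻¹

11 m s⁻¹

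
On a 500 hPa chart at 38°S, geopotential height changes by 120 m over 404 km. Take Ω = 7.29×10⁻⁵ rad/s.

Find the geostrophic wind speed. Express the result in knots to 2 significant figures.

Coriolis parameter at 38°S:
f = 2Ω sin φ = 2 × 7.29×10⁻⁵ × sin 38° = 8.98×10⁻⁵ s⁻¹
Height gradient: |∂Z/∂n| = 120 m / 404000 m = 2.97×10⁻⁴
On a pressure surface, geostrophic balance gives V_g = (g/f)|∂Z/∂n|:
V_g = 9.81 × 2.97×10⁻⁴ / 8.98×10⁻⁵ = 32.5 m/s
Converting: 32.5 m/s × 1.944 = 63 knots

63 knots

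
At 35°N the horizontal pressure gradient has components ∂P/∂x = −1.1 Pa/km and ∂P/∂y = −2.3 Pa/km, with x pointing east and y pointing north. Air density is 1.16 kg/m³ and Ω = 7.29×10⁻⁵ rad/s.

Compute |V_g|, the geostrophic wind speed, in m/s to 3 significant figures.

Coriolis parameter at 35°N:
f = 2Ω sin φ = 2 × 7.29×10⁻⁵ × sin 35° = 8.36×10⁻⁵ s⁻¹
Component geostrophic relations (x east, y north):
u_g = −(1/(fρ)) ∂P/∂y,  v_g = (1/(fρ)) ∂P/∂x
u_g = −(−2.3×10⁻³)/(8.36×10⁻⁵ × 1.16) = 23.7 m/s;  v_g = (−1.1×10⁻³)/(8.36×10⁻⁵ × 1.16) = −11.3 m/s
|V_g| = √(u_g² + v_g²) = 26.3 m/s

26.3 m/s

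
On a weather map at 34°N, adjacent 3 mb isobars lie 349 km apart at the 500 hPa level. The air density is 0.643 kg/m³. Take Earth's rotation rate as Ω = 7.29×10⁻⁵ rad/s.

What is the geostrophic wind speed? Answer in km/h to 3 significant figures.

Coriolis parameter at 34°N:
f = 2Ω sin φ = 2 × 7.29×10⁻⁵ × sin 34° = 8.15×10⁻⁵ s⁻¹
Pressure gradient: |∂P/∂n| = 300 Pa / 349000 m = 8.60×10⁻⁴ Pa/m
Geostrophic balance (pressure-gradient force = Coriolis force):
V_g = (1/(fρ)) |∂P/∂n| = 8.60×10⁻⁴ / (8.15×10⁻⁵ × 0.643) = 16.4 m/s
Converting: 16.4 m/s × 3.6 = 59.0 km/h

59.0 km/h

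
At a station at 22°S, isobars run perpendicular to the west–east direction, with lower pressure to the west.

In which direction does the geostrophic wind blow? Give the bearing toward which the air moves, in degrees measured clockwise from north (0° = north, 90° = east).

180°

The pressure-gradient force points toward the west (bearing 270°).
Geostrophic balance: in the Southern Hemisphere the Coriolis force deflects motion to the left, so the geostrophic wind blows 90° to the left of the pressure-gradient force (low pressure on the right).
Rotating 270° by 90° counterclockwise gives 180° — the wind blows toward the south.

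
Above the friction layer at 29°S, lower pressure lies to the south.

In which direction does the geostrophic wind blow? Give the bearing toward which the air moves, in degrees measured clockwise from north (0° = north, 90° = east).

The pressure-gradient force points toward the south (bearing 180°).
Geostrophic balance: in the Southern Hemisphere the Coriolis force deflects motion to the left, so the geostrophic wind blows 90° to the left of the pressure-gradient force (low pressure on the right).
Rotating 180° by 90° counterclockwise gives 090° — the wind blows toward the east.

090°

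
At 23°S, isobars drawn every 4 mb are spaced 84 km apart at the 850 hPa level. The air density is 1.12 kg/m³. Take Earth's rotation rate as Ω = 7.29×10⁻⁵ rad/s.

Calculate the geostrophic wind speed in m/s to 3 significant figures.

Coriolis parameter at 23°S:
f = 2Ω sin φ = 2 × 7.29×10⁻⁵ × sin 23° = 5.70×10⁻⁵ s⁻¹
Pressure gradient: |∂P/∂n| = 400 Pa / 84000 m = 4.76×10⁻³ Pa/m
Geostrophic balance (pressure-gradient force = Coriolis force):
V_g = (1/(fρ)) |∂P/∂n| = 4.76×10⁻³ / (5.70×10⁻⁵ × 1.12) = 74.6 m/s

74.6 m/s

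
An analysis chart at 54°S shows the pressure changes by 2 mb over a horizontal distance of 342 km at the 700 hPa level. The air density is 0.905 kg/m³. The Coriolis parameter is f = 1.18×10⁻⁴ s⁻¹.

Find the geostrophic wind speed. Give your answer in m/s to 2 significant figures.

Pressure gradient: |∂P/∂n| = 200 Pa / 342000 m = 5.85×10⁻⁴ Pa/m
Geostrophic balance (pressure-gradient force = Coriolis force):
V_g = (1/(fρ)) |∂P/∂n| = 5.85×10⁻⁴ / (1.18×10⁻⁴ × 0.905) = 5.48 m/s

5.5 m/s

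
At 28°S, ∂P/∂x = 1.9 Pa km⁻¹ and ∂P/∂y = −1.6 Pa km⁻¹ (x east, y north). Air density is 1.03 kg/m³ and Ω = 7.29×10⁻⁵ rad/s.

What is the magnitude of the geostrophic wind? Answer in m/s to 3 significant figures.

35.2 m/s

Coriolis parameter at 28°S:
f = 2Ω sin φ = 2 × 7.29×10⁻⁵ × sin 28° = 6.84×10⁻⁵ s⁻¹
In the Southern Hemisphere f is negative: f = −6.84×10⁻⁵ s⁻¹.
Component geostrophic relations (x east, y north):
u_g = −(1/(fρ)) ∂P/∂y,  v_g = (1/(fρ)) ∂P/∂x
u_g = −(−1.6×10⁻³)/(−6.84×10⁻⁵ × 1.03) = −22.7 m/s;  v_g = (1.9×10⁻³)/(−6.84×10⁻⁵ × 1.03) = −26.9 m/s
|V_g| = √(u_g² + v_g²) = 35.2 m/s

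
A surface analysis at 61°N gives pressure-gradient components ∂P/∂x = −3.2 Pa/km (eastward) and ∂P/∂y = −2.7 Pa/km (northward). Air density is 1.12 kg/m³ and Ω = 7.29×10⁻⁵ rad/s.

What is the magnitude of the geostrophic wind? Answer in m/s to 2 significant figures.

Coriolis parameter at 61°N:
f = 2Ω sin φ = 2 × 7.29×10⁻⁵ × sin 61° = 1.28×10⁻⁴ s⁻¹
Component geostrophic relations (x east, y north):
u_g = −(1/(fρ)) ∂P/∂y,  v_g = (1/(fρ)) ∂P/∂x
u_g = −(−2.7×10⁻³)/(1.28×10⁻⁴ × 1.12) = 18.9 m/s;  v_g = (−3.2×10⁻³)/(1.28×10⁻⁴ × 1.12) = −22.4 m/s
|V_g| = √(u_g² + v_g²) = 29.3 m/s

29 m/s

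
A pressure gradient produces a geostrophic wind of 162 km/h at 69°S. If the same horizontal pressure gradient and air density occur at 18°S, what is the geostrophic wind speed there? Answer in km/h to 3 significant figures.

With the same pressure gradient and density, V_g ∝ 1/f ∝ 1/sin φ.
V₂ = V₁ · sin φ₁ / sin φ₂ = 162 × sin 69° / sin 18°
V₂ = 162 × 0.9336/0.3090 = 489 km/h

489 km/h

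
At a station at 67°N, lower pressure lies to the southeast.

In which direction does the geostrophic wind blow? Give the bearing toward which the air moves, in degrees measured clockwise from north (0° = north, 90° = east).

The pressure-gradient force points toward the southeast (bearing 135°).
Geostrophic balance: in the Northern Hemisphere the Coriolis force deflects motion to the right, so the geostrophic wind blows 90° to the right of the pressure-gradient force (low pressure on the left).
Rotating 135° by 90° clockwise gives 225° — the wind blows toward the southwest.

225°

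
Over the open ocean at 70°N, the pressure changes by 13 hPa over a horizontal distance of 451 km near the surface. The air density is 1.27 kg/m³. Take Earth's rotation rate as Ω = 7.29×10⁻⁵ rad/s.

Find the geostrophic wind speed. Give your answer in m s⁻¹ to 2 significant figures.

Coriolis parameter at 70°N:
f = 2Ω sin φ = 2 × 7.29×10⁻⁵ × sin 70° = 1.37×10⁻⁴ s⁻¹
Pressure gradient: |∂P/∂n| = 1300 Pa / 451000 m = 2.88×10⁻³ Pa/m
Geostrophic balance (pressure-gradient force = Coriolis force):
V_g = (1/(fρ)) |∂P/∂n| = 2.88×10⁻³ / (1.37×10⁻⁴ × 1.27) = 16.6 m/s

17 m s⁻¹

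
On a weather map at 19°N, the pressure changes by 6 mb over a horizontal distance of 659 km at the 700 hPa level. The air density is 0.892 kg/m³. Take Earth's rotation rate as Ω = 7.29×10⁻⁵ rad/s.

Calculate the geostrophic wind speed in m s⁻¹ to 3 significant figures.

Coriolis parameter at 19°N:
f = 2Ω sin φ = 2 × 7.29×10⁻⁵ × sin 19° = 4.75×10⁻⁵ s⁻¹
Pressure gradient: |∂P/∂n| = 600 Pa / 659000 m = 9.10×10⁻⁴ Pa/m
Geostrophic balance (pressure-gradient force = Coriolis force):
V_g = (1/(fρ)) |∂P/∂n| = 9.10×10⁻⁴ / (4.75×10⁻⁵ × 0.892) = 21.5 m/s

21.5 m s⁻¹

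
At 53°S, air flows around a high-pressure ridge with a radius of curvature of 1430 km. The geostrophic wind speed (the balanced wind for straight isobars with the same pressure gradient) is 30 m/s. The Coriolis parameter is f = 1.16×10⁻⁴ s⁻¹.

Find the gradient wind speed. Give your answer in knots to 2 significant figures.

Around a high, pressure-gradient force acts outward with centrifugal, so Coriolis balances both:
fV = (1/ρ)|∂P/∂n| + V²/R  →  V² − fR·V + fR·V_g = 0
With fR = 1.16×10⁻⁴ × 1430×10³ m = 166 m/s:
V = [fR − √((fR)² − 4 fR V_g)]/2 = [166 − √(166² − 4×166×30)]/2 = 39.3 m/s
Supergeostrophic (V > V_g = 30 m/s), as expected around a high.
Converting: 39.3 m/s × 1.944 = 76 knots

76 knots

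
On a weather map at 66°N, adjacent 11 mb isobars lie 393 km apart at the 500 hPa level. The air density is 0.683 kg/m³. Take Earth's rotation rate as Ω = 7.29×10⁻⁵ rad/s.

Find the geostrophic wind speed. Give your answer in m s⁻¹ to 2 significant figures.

31 m s⁻¹

Coriolis parameter at 66°N:
f = 2Ω sin φ = 2 × 7.29×10⁻⁵ × sin 66° = 1.33×10⁻⁴ s⁻¹
Pressure gradient: |∂P/∂n| = 1100 Pa / 393000 m = 2.80×10⁻³ Pa/m
Geostrophic balance (pressure-gradient force = Coriolis force):
V_g = (1/(fρ)) |∂P/∂n| = 2.80×10⁻³ / (1.33×10⁻⁴ × 0.683) = 30.8 m/s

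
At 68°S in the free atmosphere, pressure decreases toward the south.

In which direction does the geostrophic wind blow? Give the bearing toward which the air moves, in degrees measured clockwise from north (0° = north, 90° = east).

090°

The pressure-gradient force points toward the south (bearing 180°).
Geostrophic balance: in the Southern Hemisphere the Coriolis force deflects motion to the left, so the geostrophic wind blows 90° to the left of the pressure-gradient force (low pressure on the right).
Rotating 180° by 90° counterclockwise gives 090° — the wind blows toward the east.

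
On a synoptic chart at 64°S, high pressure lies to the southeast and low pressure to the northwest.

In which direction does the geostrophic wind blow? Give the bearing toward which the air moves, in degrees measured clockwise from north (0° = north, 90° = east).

225°

The pressure-gradient force points toward the northwest (bearing 315°).
Geostrophic balance: in the Southern Hemisphere the Coriolis force deflects motion to the left, so the geostrophic wind blows 90° to the left of the pressure-gradient force (low pressure on the right).
Rotating 315° by 90° counterclockwise gives 225° — the wind blows toward the southwest.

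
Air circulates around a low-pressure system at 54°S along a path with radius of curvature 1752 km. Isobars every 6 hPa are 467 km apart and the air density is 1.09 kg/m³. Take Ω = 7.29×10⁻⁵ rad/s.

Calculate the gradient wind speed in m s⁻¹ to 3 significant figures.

9.55 m s⁻¹

Coriolis parameter at 54°S:
f = 2Ω sin φ = 2 × 7.29×10⁻⁵ × sin 54° = 1.18×10⁻⁴ s⁻¹
Pressure gradient: |∂P/∂n| = 600 Pa / 467000 m = 1.28×10⁻³ Pa/m
Geostrophic speed: V_g = |∂P/∂n|/(fρ) = 1.28×10⁻³/(1.18×10⁻⁴ × 1.09) = 9.99 m/s
Around a low, centrifugal force acts outward with Coriolis, so pressure-gradient force balances both:
(1/ρ)|∂P/∂n| = fV + V²/R  →  V² + fR·V − fR·V_g = 0
With fR = 1.18×10⁻⁴ × 1752×10³ m = 207 m/s:
V = [−fR + √((fR)² + 4 fR V_g)]/2 = [−207 + √(207² + 4×207×9.99)]/2 = 9.55 m/s
Subgeostrophic (V < V_g = 9.99 m/s), as expected around a low.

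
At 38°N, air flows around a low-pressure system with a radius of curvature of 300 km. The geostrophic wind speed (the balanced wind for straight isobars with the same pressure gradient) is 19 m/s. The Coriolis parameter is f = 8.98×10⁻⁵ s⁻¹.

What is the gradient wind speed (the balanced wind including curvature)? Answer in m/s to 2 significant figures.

Around a low, centrifugal force acts outward with Coriolis, so pressure-gradient force balances both:
(1/ρ)|∂P/∂n| = fV + V²/R  →  V² + fR·V − fR·V_g = 0
With fR = 8.98×10⁻⁵ × 300×10³ m = 26.9 m/s:
V = [−fR + √((fR)² + 4 fR V_g)]/2 = [−26.9 + √(26.9² + 4×26.9×19)]/2 = 12.9 m/s
Subgeostrophic (V < V_g = 19 m/s), as expected around a low.

13 m/s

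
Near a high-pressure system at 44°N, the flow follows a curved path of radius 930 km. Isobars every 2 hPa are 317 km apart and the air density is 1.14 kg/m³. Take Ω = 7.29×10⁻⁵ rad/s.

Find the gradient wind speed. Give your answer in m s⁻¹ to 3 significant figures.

5.82 m s⁻¹

Coriolis parameter at 44°N:
f = 2Ω sin φ = 2 × 7.29×10⁻⁵ × sin 44° = 1.01×10⁻⁴ s⁻¹
Pressure gradient: |∂P/∂n| = 200 Pa / 317000 m = 6.31×10⁻⁴ Pa/m
Geostrophic speed: V_g = |∂P/∂n|/(fρ) = 6.31×10⁻⁴/(1.01×10⁻⁴ × 1.14) = 5.46 m/s
Around a high, pressure-gradient force acts outward with centrifugal, so Coriolis balances both:
fV = (1/ρ)|∂P/∂n| + V²/R  →  V² − fR·V + fR·V_g = 0
With fR = 1.01×10⁻⁴ × 930×10³ m = 94.2 m/s:
V = [fR − √((fR)² − 4 fR V_g)]/2 = [94.2 − √(94.2² − 4×94.2×5.46)]/2 = 5.82 m/s
Supergeostrophic (V > V_g = 5.46 m/s), as expected around a high.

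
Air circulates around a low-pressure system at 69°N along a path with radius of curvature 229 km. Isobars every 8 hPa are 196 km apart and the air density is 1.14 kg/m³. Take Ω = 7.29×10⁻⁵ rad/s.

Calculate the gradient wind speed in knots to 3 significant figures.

Coriolis parameter at 69°N:
f = 2Ω sin φ = 2 × 7.29×10⁻⁵ × sin 69° = 1.36×10⁻⁴ s⁻¹
Pressure gradient: |∂P/∂n| = 800 Pa / 196000 m = 4.08×10⁻³ Pa/m
Geostrophic speed: V_g = |∂P/∂n|/(fρ) = 4.08×10⁻³/(1.36×10⁻⁴ × 1.14) = 26.3 m/s
Around a low, centrifugal force acts outward with Coriolis, so pressure-gradient force balances both:
(1/ρ)|∂P/∂n| = fV + V²/R  →  V² + fR·V − fR·V_g = 0
With fR = 1.36×10⁻⁴ × 229×10³ m = 31.2 m/s:
V = [−fR + √((fR)² + 4 fR V_g)]/2 = [−31.2 + √(31.2² + 4×31.2×26.3)]/2 = 17 m/s
Subgeostrophic (V < V_g = 26.3 m/s), as expected around a low.
Converting: 17 m/s × 1.944 = 33.1 knots

33.1 knots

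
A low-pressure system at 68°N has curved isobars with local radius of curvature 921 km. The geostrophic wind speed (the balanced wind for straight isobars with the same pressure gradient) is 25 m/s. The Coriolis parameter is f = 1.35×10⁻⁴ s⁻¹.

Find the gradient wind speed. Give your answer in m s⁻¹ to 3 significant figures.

21.3 m s⁻¹

Around a low, centrifugal force acts outward with Coriolis, so pressure-gradient force balances both:
(1/ρ)|∂P/∂n| = fV + V²/R  →  V² + fR·V − fR·V_g = 0
With fR = 1.35×10⁻⁴ × 921×10³ m = 124 m/s:
V = [−fR + √((fR)² + 4 fR V_g)]/2 = [−124 + √(124² + 4×124×25)]/2 = 21.3 m/s
Subgeostrophic (V < V_g = 25 m/s), as expected around a low.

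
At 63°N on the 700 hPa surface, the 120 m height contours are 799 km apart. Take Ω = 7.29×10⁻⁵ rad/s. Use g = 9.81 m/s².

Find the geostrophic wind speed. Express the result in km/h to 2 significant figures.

Coriolis parameter at 63°N:
f = 2Ω sin φ = 2 × 7.29×10⁻⁵ × sin 63° = 1.30×10⁻⁴ s⁻¹
Height gradient: |∂Z/∂n| = 120 m / 799000 m = 1.50×10⁻⁴
On a pressure surface, geostrophic balance gives V_g = (g/f)|∂Z/∂n|:
V_g = 9.81 × 1.50×10⁻⁴ / 1.30×10⁻⁴ = 11.3 m/s
Converting: 11.3 m/s × 3.6 = 41 km/h

41 km/h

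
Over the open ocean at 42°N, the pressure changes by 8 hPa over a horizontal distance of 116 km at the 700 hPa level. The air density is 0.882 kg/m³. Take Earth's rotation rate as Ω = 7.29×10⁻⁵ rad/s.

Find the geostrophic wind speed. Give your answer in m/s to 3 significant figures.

Coriolis parameter at 42°N:
f = 2Ω sin φ = 2 × 7.29×10⁻⁵ × sin 42° = 9.76×10⁻⁵ s⁻¹
Pressure gradient: |∂P/∂n| = 800 Pa / 116000 m = 6.90×10⁻³ Pa/m
Geostrophic balance (pressure-gradient force = Coriolis force):
V_g = (1/(fρ)) |∂P/∂n| = 6.90×10⁻³ / (9.76×10⁻⁵ × 0.882) = 80.1 m/s

80.1 m/s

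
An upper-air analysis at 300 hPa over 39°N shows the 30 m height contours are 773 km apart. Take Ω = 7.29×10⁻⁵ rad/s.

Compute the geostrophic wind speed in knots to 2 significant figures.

8.1 knots

Coriolis parameter at 39°N:
f = 2Ω sin φ = 2 × 7.29×10⁻⁵ × sin 39° = 9.18×10⁻⁵ s⁻¹
Height gradient: |∂Z/∂n| = 30 m / 773000 m = 3.88×10⁻⁵
On a pressure surface, geostrophic balance gives V_g = (g/f)|∂Z/∂n|:
V_g = 9.81 × 3.88×10⁻⁵ / 9.18×10⁻⁵ = 4.15 m/s
Converting: 4.15 m/s × 1.944 = 8.1 knots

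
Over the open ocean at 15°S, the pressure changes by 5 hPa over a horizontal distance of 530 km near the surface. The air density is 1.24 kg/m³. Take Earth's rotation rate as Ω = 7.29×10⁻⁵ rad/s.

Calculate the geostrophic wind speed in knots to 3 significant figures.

39.2 knots

Coriolis parameter at 15°S:
f = 2Ω sin φ = 2 × 7.29×10⁻⁵ × sin 15° = 3.77×10⁻⁵ s⁻¹
Pressure gradient: |∂P/∂n| = 500 Pa / 530000 m = 9.43×10⁻⁴ Pa/m
Geostrophic balance (pressure-gradient force = Coriolis force):
V_g = (1/(fρ)) |∂P/∂n| = 9.43×10⁻⁴ / (3.77×10⁻⁵ × 1.24) = 20.2 m/s
Converting: 20.2 m/s × 1.944 = 39.2 knots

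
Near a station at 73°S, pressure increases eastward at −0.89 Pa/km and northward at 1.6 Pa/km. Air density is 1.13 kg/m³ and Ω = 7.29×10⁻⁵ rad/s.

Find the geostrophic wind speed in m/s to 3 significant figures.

11.6 m/s

Coriolis parameter at 73°S:
f = 2Ω sin φ = 2 × 7.29×10⁻⁵ × sin 73° = 1.39×10⁻⁴ s⁻¹
In the Southern Hemisphere f is negative: f = −1.39×10⁻⁴ s⁻¹.
Component geostrophic relations (x east, y north):
u_g = −(1/(fρ)) ∂P/∂y,  v_g = (1/(fρ)) ∂P/∂x
u_g = −(1.6×10⁻³)/(−1.39×10⁻⁴ × 1.13) = 10.2 m/s;  v_g = (−0.89×10⁻³)/(−1.39×10⁻⁴ × 1.13) = 5.65 m/s
|V_g| = √(u_g² + v_g²) = 11.6 m/s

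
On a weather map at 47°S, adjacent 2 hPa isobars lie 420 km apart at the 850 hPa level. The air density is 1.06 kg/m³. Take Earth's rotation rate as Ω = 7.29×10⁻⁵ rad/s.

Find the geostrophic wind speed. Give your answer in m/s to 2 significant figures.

Coriolis parameter at 47°S:
f = 2Ω sin φ = 2 × 7.29×10⁻⁵ × sin 47° = 1.07×10⁻⁴ s⁻¹
Pressure gradient: |∂P/∂n| = 200 Pa / 420000 m = 4.76×10⁻⁴ Pa/m
Geostrophic balance (pressure-gradient force = Coriolis force):
V_g = (1/(fρ)) |∂P/∂n| = 4.76×10⁻⁴ / (1.07×10⁻⁴ × 1.06) = 4.21 m/s

4.2 m/s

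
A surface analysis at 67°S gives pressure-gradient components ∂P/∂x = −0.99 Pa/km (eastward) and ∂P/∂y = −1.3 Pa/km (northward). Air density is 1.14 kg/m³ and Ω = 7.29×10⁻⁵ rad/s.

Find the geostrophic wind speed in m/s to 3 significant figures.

10.7 m/s

Coriolis parameter at 67°S:
f = 2Ω sin φ = 2 × 7.29×10⁻⁵ × sin 67° = 1.34×10⁻⁴ s⁻¹
In the Southern Hemisphere f is negative: f = −1.34×10⁻⁴ s⁻¹.
Component geostrophic relations (x east, y north):
u_g = −(1/(fρ)) ∂P/∂y,  v_g = (1/(fρ)) ∂P/∂x
u_g = −(−1.3×10⁻³)/(−1.34×10⁻⁴ × 1.14) = −8.50 m/s;  v_g = (−0.99×10⁻³)/(−1.34×10⁻⁴ × 1.14) = 6.47 m/s
|V_g| = √(u_g² + v_g²) = 10.7 m/s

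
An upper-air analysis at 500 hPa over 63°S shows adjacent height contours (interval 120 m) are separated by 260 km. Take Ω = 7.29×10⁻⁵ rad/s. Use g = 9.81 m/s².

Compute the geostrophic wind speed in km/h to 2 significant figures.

Coriolis parameter at 63°S:
f = 2Ω sin φ = 2 × 7.29×10⁻⁵ × sin 63° = 1.30×10⁻⁴ s⁻¹
Height gradient: |∂Z/∂n| = 120 m / 260000 m = 4.62×10⁻⁴
On a pressure surface, geostrophic balance gives V_g = (g/f)|∂Z/∂n|:
V_g = 9.81 × 4.62×10⁻⁴ / 1.30×10⁻⁴ = 34.9 m/s
Converting: 34.9 m/s × 3.6 = 130 km/h

130 km/h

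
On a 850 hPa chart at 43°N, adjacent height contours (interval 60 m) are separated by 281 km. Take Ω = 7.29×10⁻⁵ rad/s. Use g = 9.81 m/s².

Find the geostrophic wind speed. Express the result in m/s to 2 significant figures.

21 m/s

Coriolis parameter at 43°N:
f = 2Ω sin φ = 2 × 7.29×10⁻⁵ × sin 43° = 9.94×10⁻⁵ s⁻¹
Height gradient: |∂Z/∂n| = 60 m / 281000 m = 2.14×10⁻⁴
On a pressure surface, geostrophic balance gives V_g = (g/f)|∂Z/∂n|:
V_g = 9.81 × 2.14×10⁻⁴ / 9.94×10⁻⁵ = 21.1 m/s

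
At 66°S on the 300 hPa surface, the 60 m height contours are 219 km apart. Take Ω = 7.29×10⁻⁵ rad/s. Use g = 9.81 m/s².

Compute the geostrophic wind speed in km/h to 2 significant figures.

Coriolis parameter at 66°S:
f = 2Ω sin φ = 2 × 7.29×10⁻⁵ × sin 66° = 1.33×10⁻⁴ s⁻¹
Height gradient: |∂Z/∂n| = 60 m / 219000 m = 2.74×10⁻⁴
On a pressure surface, geostrophic balance gives V_g = (g/f)|∂Z/∂n|:
V_g = 9.81 × 2.74×10⁻⁴ / 1.33×10⁻⁴ = 20.2 m/s
Converting: 20.2 m/s × 3.6 = 73 km/h

73 km/h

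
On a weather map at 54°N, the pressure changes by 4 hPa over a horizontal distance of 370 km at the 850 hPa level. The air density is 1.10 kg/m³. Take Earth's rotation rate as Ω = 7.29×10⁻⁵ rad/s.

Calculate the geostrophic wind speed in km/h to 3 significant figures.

30.0 km/h

Coriolis parameter at 54°N:
f = 2Ω sin φ = 2 × 7.29×10⁻⁵ × sin 54° = 1.18×10⁻⁴ s⁻¹
Pressure gradient: |∂P/∂n| = 400 Pa / 370000 m = 1.08×10⁻³ Pa/m
Geostrophic balance (pressure-gradient force = Coriolis force):
V_g = (1/(fρ)) |∂P/∂n| = 1.08×10⁻³ / (1.18×10⁻⁴ × 1.10) = 8.33 m/s
Converting: 8.33 m/s × 3.6 = 30.0 km/h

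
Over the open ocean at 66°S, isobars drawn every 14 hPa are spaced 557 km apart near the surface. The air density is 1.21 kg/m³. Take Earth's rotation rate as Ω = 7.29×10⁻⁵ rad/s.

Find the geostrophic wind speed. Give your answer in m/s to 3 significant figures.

15.6 m/s

Coriolis parameter at 66°S:
f = 2Ω sin φ = 2 × 7.29×10⁻⁵ × sin 66° = 1.33×10⁻⁴ s⁻¹
Pressure gradient: |∂P/∂n| = 1400 Pa / 557000 m = 2.51×10⁻³ Pa/m
Geostrophic balance (pressure-gradient force = Coriolis force):
V_g = (1/(fρ)) |∂P/∂n| = 2.51×10⁻³ / (1.33×10⁻⁴ × 1.21) = 15.6 m/s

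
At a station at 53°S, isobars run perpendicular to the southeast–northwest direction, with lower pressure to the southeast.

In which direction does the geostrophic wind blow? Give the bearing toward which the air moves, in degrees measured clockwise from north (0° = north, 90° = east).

The pressure-gradient force points toward the southeast (bearing 135°).
Geostrophic balance: in the Southern Hemisphere the Coriolis force deflects motion to the left, so the geostrophic wind blows 90° to the left of the pressure-gradient force (low pressure on the right).
Rotating 135° by 90° counterclockwise gives 045° — the wind blows toward the northeast.

045°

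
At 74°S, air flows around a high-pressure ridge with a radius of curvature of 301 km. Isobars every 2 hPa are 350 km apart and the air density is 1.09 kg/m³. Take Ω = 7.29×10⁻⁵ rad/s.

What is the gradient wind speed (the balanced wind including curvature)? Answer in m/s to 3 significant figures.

4.15 m/s

Coriolis parameter at 74°S:
f = 2Ω sin φ = 2 × 7.29×10⁻⁵ × sin 74° = 1.40×10⁻⁴ s⁻¹
Pressure gradient: |∂P/∂n| = 200 Pa / 350000 m = 5.71×10⁻⁴ Pa/m
Geostrophic speed: V_g = |∂P/∂n|/(fρ) = 5.71×10⁻⁴/(1.40×10⁻⁴ × 1.09) = 3.74 m/s
Around a high, pressure-gradient force acts outward with centrifugal, so Coriolis balances both:
fV = (1/ρ)|∂P/∂n| + V²/R  →  V² − fR·V + fR·V_g = 0
With fR = 1.40×10⁻⁴ × 301×10³ m = 42.2 m/s:
V = [fR − √((fR)² − 4 fR V_g)]/2 = [42.2 − √(42.2² − 4×42.2×3.74)]/2 = 4.15 m/s
Supergeostrophic (V > V_g = 3.74 m/s), as expected around a high.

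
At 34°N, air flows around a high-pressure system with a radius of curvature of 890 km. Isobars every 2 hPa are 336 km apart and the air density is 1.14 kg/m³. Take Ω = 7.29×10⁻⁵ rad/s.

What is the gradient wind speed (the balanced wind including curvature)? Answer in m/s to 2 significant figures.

Coriolis parameter at 34°N:
f = 2Ω sin φ = 2 × 7.29×10⁻⁵ × sin 34° = 8.15×10⁻⁵ s⁻¹
Pressure gradient: |∂P/∂n| = 200 Pa / 336000 m = 5.95×10⁻⁴ Pa/m
Geostrophic speed: V_g = |∂P/∂n|/(fρ) = 5.95×10⁻⁴/(8.15×10⁻⁵ × 1.14) = 6.40 m/s
Around a high, pressure-gradient force acts outward with centrifugal, so Coriolis balances both:
fV = (1/ρ)|∂P/∂n| + V²/R  →  V² − fR·V + fR·V_g = 0
With fR = 8.15×10⁻⁵ × 890×10³ m = 72.6 m/s:
V = [fR − √((fR)² − 4 fR V_g)]/2 = [72.6 − √(72.6² − 4×72.6×6.4)]/2 = 7.1 m/s
Supergeostrophic (V > V_g = 6.4 m/s), as expected around a high.

7.1 m/s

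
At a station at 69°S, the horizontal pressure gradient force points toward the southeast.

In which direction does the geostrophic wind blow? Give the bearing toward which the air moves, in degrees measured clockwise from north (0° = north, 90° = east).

045°

The pressure-gradient force points toward the southeast (bearing 135°).
Geostrophic balance: in the Southern Hemisphere the Coriolis force deflects motion to the left, so the geostrophic wind blows 90° to the left of the pressure-gradient force (low pressure on the right).
Rotating 135° by 90° counterclockwise gives 045° — the wind blows toward the northeast.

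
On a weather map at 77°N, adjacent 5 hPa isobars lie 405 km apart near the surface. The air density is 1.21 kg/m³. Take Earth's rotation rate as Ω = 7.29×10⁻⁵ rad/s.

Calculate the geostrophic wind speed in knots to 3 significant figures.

Coriolis parameter at 77°N:
f = 2Ω sin φ = 2 × 7.29×10⁻⁵ × sin 77° = 1.42×10⁻⁴ s⁻¹
Pressure gradient: |∂P/∂n| = 500 Pa / 405000 m = 1.23×10⁻³ Pa/m
Geostrophic balance (pressure-gradient force = Coriolis force):
V_g = (1/(fρ)) |∂P/∂n| = 1.23×10⁻³ / (1.42×10⁻⁴ × 1.21) = 7.18 m/s
Converting: 7.18 m/s × 1.944 = 14.0 knots

14.0 knots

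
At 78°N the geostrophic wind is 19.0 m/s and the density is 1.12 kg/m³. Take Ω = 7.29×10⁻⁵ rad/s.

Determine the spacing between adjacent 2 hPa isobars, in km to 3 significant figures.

65.9 km

Coriolis parameter at 78°N:
f = 2Ω sin φ = 2 × 7.29×10⁻⁵ × sin 78° = 1.43×10⁻⁴ s⁻¹
Geostrophic balance rearranged: |∂P/∂n| = f ρ V_g
|∂P/∂n| = 1.43×10⁻⁴ × 1.12 × 19.0 = 3.03×10⁻³ Pa/m
Isobar spacing: Δn = ΔP/|∂P/∂n| = 200 Pa / 3.03×10⁻³ Pa/m = 65902 m ≈ 65.9 km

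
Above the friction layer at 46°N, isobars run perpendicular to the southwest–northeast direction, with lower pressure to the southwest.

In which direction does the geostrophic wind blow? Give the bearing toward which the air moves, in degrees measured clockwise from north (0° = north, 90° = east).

315°

The pressure-gradient force points toward the southwest (bearing 225°).
Geostrophic balance: in the Northern Hemisphere the Coriolis force deflects motion to the right, so the geostrophic wind blows 90° to the right of the pressure-gradient force (low pressure on the left).
Rotating 225° by 90° clockwise gives 315° — the wind blows toward the northwest.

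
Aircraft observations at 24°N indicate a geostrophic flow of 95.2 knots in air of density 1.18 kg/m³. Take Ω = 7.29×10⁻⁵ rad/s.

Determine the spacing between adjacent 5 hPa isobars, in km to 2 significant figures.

Coriolis parameter at 24°N:
f = 2Ω sin φ = 2 × 7.29×10⁻⁵ × sin 24° = 5.93×10⁻⁵ s⁻¹
Wind speed in SI: 95.2 knots = 49.0 m/s
Geostrophic balance rearranged: |∂P/∂n| = f ρ V_g
|∂P/∂n| = 5.93×10⁻⁵ × 1.18 × 49.0 = 3.43×10⁻³ Pa/m
Isobar spacing: Δn = ΔP/|∂P/∂n| = 500 Pa / 3.43×10⁻³ Pa/m = 145896 m ≈ 150 km

150 km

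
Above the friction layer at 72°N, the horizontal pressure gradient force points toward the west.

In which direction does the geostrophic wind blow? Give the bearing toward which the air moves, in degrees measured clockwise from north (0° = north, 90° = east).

The pressure-gradient force points toward the west (bearing 270°).
Geostrophic balance: in the Northern Hemisphere the Coriolis force deflects motion to the right, so the geostrophic wind blows 90° to the right of the pressure-gradient force (low pressure on the left).
Rotating 270° by 90° clockwise gives 000° — the wind blows toward the north.

000°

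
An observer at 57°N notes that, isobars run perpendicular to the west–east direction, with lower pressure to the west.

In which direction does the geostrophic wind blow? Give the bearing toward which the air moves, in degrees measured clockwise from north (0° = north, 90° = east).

000°

The pressure-gradient force points toward the west (bearing 270°).
Geostrophic balance: in the Northern Hemisphere the Coriolis force deflects motion to the right, so the geostrophic wind blows 90° to the right of the pressure-gradient force (low pressure on the left).
Rotating 270° by 90° clockwise gives 000° — the wind blows toward the north.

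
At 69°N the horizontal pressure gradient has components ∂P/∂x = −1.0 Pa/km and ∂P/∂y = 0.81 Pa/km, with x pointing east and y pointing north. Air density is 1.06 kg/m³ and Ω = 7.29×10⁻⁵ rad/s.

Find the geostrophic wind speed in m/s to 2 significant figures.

Coriolis parameter at 69°N:
f = 2Ω sin φ = 2 × 7.29×10⁻⁵ × sin 69° = 1.36×10⁻⁴ s⁻¹
Component geostrophic relations (x east, y north):
u_g = −(1/(fρ)) ∂P/∂y,  v_g = (1/(fρ)) ∂P/∂x
u_g = −(0.81×10⁻³)/(1.36×10⁻⁴ × 1.06) = −5.61 m/s;  v_g = (−1.0×10⁻³)/(1.36×10⁻⁴ × 1.06) = −6.93 m/s
|V_g| = √(u_g² + v_g²) = 8.92 m/s

8.9 m/s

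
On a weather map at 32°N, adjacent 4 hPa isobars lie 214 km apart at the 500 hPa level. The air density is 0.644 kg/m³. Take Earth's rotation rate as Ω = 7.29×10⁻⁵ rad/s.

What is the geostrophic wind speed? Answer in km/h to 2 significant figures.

140 km/h

Coriolis parameter at 32°N:
f = 2Ω sin φ = 2 × 7.29×10⁻⁵ × sin 32° = 7.73×10⁻⁵ s⁻¹
Pressure gradient: |∂P/∂n| = 400 Pa / 214000 m = 1.87×10⁻³ Pa/m
Geostrophic balance (pressure-gradient force = Coriolis force):
V_g = (1/(fρ)) |∂P/∂n| = 1.87×10⁻³ / (7.73×10⁻⁵ × 0.644) = 37.6 m/s
Converting: 37.6 m/s × 3.6 = 140 km/h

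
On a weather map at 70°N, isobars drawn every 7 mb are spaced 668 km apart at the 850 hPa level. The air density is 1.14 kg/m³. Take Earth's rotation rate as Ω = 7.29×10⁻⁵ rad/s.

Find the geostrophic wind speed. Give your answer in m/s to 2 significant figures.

Coriolis parameter at 70°N:
f = 2Ω sin φ = 2 × 7.29×10⁻⁵ × sin 70° = 1.37×10⁻⁴ s⁻¹
Pressure gradient: |∂P/∂n| = 700 Pa / 668000 m = 1.05×10⁻³ Pa/m
Geostrophic balance (pressure-gradient force = Coriolis force):
V_g = (1/(fρ)) |∂P/∂n| = 1.05×10⁻³ / (1.37×10⁻⁴ × 1.14) = 6.71 m/s

6.7 m/s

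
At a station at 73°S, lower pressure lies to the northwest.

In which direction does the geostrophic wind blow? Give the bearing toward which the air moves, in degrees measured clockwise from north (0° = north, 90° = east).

225°

The pressure-gradient force points toward the northwest (bearing 315°).
Geostrophic balance: in the Southern Hemisphere the Coriolis force deflects motion to the left, so the geostrophic wind blows 90° to the left of the pressure-gradient force (low pressure on the right).
Rotating 315° by 90° counterclockwise gives 225° — the wind blows toward the southwest.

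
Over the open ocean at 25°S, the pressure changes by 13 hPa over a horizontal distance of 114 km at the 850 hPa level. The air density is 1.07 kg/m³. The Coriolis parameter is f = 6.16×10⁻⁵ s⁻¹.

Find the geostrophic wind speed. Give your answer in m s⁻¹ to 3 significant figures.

173 m s⁻¹

Pressure gradient: |∂P/∂n| = 1300 Pa / 114000 m = 1.14×10⁻² Pa/m
Geostrophic balance (pressure-gradient force = Coriolis force):
V_g = (1/(fρ)) |∂P/∂n| = 1.14×10⁻² / (6.16×10⁻⁵ × 1.07) = 173 m/s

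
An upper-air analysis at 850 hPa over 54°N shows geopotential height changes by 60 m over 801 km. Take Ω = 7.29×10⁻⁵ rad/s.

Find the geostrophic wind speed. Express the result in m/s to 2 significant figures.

Coriolis parameter at 54°N:
f = 2Ω sin φ = 2 × 7.29×10⁻⁵ × sin 54° = 1.18×10⁻⁴ s⁻¹
Height gradient: |∂Z/∂n| = 60 m / 801000 m = 7.49×10⁻⁵
On a pressure surface, geostrophic balance gives V_g = (g/f)|∂Z/∂n|:
V_g = 9.81 × 7.49×10⁻⁵ / 1.18×10⁻⁴ = 6.23 m/s

6.2 m/s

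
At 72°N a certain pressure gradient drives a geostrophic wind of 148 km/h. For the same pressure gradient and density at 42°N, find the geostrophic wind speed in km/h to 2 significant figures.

210 km/h

With the same pressure gradient and density, V_g ∝ 1/f ∝ 1/sin φ.
V₂ = V₁ · sin φ₁ / sin φ₂ = 148 × sin 72° / sin 42°
V₂ = 148 × 0.9511/0.6691 = 210 km/h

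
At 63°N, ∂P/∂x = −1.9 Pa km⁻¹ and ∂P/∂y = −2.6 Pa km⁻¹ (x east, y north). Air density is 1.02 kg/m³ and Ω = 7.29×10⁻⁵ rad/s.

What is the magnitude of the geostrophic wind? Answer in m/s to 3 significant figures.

Coriolis parameter at 63°N:
f = 2Ω sin φ = 2 × 7.29×10⁻⁵ × sin 63° = 1.30×10⁻⁴ s⁻¹
Component geostrophic relations (x east, y north):
u_g = −(1/(fρ)) ∂P/∂y,  v_g = (1/(fρ)) ∂P/∂x
u_g = −(−2.6×10⁻³)/(1.30×10⁻⁴ × 1.02) = 19.6 m/s;  v_g = (−1.9×10⁻³)/(1.30×10⁻⁴ × 1.02) = −14.3 m/s
|V_g| = √(u_g² + v_g²) = 24.3 m/s

24.3 m/s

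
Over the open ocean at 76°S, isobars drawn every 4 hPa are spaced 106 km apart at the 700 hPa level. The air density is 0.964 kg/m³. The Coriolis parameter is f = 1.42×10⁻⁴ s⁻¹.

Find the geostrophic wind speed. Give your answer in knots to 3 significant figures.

53.6 knots

Pressure gradient: |∂P/∂n| = 400 Pa / 106000 m = 3.77×10⁻³ Pa/m
Geostrophic balance (pressure-gradient force = Coriolis force):
V_g = (1/(fρ)) |∂P/∂n| = 3.77×10⁻³ / (1.42×10⁻⁴ × 0.964) = 27.6 m/s
Converting: 27.6 m/s × 1.944 = 53.6 knots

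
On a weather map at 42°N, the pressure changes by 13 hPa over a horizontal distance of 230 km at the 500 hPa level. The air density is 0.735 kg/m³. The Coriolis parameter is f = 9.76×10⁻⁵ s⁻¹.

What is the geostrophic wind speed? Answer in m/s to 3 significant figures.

Pressure gradient: |∂P/∂n| = 1300 Pa / 230000 m = 5.65×10⁻³ Pa/m
Geostrophic balance (pressure-gradient force = Coriolis force):
V_g = (1/(fρ)) |∂P/∂n| = 5.65×10⁻³ / (9.76×10⁻⁵ × 0.735) = 78.8 m/s

78.8 m/s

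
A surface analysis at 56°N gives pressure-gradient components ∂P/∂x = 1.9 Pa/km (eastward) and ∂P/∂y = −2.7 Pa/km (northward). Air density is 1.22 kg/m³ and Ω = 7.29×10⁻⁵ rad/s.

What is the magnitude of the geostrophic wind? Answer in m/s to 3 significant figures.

Coriolis parameter at 56°N:
f = 2Ω sin φ = 2 × 7.29×10⁻⁵ × sin 56° = 1.21×10⁻⁴ s⁻¹
Component geostrophic relations (x east, y north):
u_g = −(1/(fρ)) ∂P/∂y,  v_g = (1/(fρ)) ∂P/∂x
u_g = −(−2.7×10⁻³)/(1.21×10⁻⁴ × 1.22) = 18.3 m/s;  v_g = (1.9×10⁻³)/(1.21×10⁻⁴ × 1.22) = 12.9 m/s
|V_g| = √(u_g² + v_g²) = 22.4 m/s

22.4 m/s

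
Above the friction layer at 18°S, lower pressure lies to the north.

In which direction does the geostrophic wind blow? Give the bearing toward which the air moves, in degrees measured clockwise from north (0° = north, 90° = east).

The pressure-gradient force points toward the north (bearing 000°).
Geostrophic balance: in the Southern Hemisphere the Coriolis force deflects motion to the left, so the geostrophic wind blows 90° to the left of the pressure-gradient force (low pressure on the right).
Rotating 000° by 90° counterclockwise gives 270° — the wind blows toward the west.

270°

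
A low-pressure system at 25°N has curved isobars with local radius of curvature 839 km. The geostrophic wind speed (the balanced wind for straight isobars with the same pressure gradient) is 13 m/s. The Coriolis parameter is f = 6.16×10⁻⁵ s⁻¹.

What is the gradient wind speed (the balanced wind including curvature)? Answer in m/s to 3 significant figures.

10.8 m/s

Around a low, centrifugal force acts outward with Coriolis, so pressure-gradient force balances both:
(1/ρ)|∂P/∂n| = fV + V²/R  →  V² + fR·V − fR·V_g = 0
With fR = 6.16×10⁻⁵ × 839×10³ m = 51.7 m/s:
V = [−fR + √((fR)² + 4 fR V_g)]/2 = [−51.7 + √(51.7² + 4×51.7×13)]/2 = 10.8 m/s
Subgeostrophic (V < V_g = 13 m/s), as expected around a low.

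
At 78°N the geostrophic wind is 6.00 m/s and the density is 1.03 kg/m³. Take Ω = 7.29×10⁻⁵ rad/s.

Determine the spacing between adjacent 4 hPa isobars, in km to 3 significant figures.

Coriolis parameter at 78°N:
f = 2Ω sin φ = 2 × 7.29×10⁻⁵ × sin 78° = 1.43×10⁻⁴ s⁻¹
Geostrophic balance rearranged: |∂P/∂n| = f ρ V_g
|∂P/∂n| = 1.43×10⁻⁴ × 1.03 × 6.00 = 8.81×10⁻⁴ Pa/m
Isobar spacing: Δn = ΔP/|∂P/∂n| = 400 Pa / 8.81×10⁻⁴ Pa/m = 453847 m ≈ 454 km

454 km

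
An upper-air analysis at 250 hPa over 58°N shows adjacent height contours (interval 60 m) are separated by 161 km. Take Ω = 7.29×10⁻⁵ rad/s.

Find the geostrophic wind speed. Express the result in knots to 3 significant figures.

57.5 knots

Coriolis parameter at 58°N:
f = 2Ω sin φ = 2 × 7.29×10⁻⁵ × sin 58° = 1.24×10⁻⁴ s⁻¹
Height gradient: |∂Z/∂n| = 60 m / 161000 m = 3.73×10⁻⁴
On a pressure surface, geostrophic balance gives V_g = (g/f)|∂Z/∂n|:
V_g = 9.81 × 3.73×10⁻⁴ / 1.24×10⁻⁴ = 29.6 m/s
Converting: 29.6 m/s × 1.944 = 57.5 knots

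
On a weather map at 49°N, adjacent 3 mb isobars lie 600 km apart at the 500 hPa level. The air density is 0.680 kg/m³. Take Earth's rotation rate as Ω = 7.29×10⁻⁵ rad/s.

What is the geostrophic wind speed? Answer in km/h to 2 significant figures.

24 km/h

Coriolis parameter at 49°N:
f = 2Ω sin φ = 2 × 7.29×10⁻⁵ × sin 49° = 1.10×10⁻⁴ s⁻¹
Pressure gradient: |∂P/∂n| = 300 Pa / 600000 m = 5.00×10⁻⁴ Pa/m
Geostrophic balance (pressure-gradient force = Coriolis force):
V_g = (1/(fρ)) |∂P/∂n| = 5.00×10⁻⁴ / (1.10×10⁻⁴ × 0.680) = 6.68 m/s
Converting: 6.68 m/s × 3.6 = 24 km/h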